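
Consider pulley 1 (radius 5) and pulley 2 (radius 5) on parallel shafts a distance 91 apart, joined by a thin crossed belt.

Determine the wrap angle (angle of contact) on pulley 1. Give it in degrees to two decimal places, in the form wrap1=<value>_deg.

crossed belt: β = asin((r1+r2)/C) = asin(10/91) = 6.3090°
wrap1 = wrap2 = π + 2β = 192.6180°

wrap1=192.62_deg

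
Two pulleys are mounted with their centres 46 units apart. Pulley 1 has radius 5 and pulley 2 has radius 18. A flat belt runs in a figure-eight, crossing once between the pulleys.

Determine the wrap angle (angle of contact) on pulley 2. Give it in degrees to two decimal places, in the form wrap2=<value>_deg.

wrap2=240.00_deg

crossed belt: β = asin((r1+r2)/C) = asin(23/46) = 30.0000°
wrap1 = wrap2 = π + 2β = 240.0000°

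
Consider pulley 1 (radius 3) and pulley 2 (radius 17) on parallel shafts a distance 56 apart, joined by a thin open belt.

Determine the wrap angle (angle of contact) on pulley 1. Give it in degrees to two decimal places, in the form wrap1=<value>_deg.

wrap1=151.04_deg

open belt: β = asin((r2−r1)/C) = asin(14/56) = 14.4775°
wrap1 = π − 2β = 151.0450°
wrap2 = π + 2β = 208.9550°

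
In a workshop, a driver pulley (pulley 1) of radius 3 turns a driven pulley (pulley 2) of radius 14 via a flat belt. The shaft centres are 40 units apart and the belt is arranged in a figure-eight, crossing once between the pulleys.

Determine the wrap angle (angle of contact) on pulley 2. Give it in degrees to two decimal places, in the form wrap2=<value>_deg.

wrap2=230.30_deg

crossed belt: β = asin((r1+r2)/C) = asin(17/40) = 25.1507°
wrap1 = wrap2 = π + 2β = 230.3013°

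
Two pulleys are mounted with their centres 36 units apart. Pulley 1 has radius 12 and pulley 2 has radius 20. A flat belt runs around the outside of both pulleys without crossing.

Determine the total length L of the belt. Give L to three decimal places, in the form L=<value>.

open belt: β = asin((r2−r1)/C) = asin(8/36) = 12.8396°
wrap1 = π − 2β = 154.3208°
wrap2 = π + 2β = 205.6792°
tangent length = C·cosβ = 35.0999
L = r1·wrap1 + r2·wrap2 + 2·C·cosβ = 12·2.6934 + 20·3.5898 + 2·35.0999 = 174.3162

L=174.316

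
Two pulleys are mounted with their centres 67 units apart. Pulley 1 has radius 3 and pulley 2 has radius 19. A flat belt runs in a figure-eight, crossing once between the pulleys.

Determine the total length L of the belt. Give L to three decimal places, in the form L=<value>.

L=210.406

crossed belt: β = asin((r1+r2)/C) = asin(22/67) = 19.1692°
wrap1 = wrap2 = π + 2β = 218.3383°
tangent length = C·cosβ = 63.2851
L = (r1+r2)·wrap + 2·C·cosβ = 22·3.8107 + 2·63.2851 = 210.4060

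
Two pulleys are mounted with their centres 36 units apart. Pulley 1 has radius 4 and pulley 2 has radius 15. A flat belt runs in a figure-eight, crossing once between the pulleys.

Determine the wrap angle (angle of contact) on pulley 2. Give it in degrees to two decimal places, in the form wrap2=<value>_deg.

crossed belt: β = asin((r1+r2)/C) = asin(19/36) = 31.8554°
wrap1 = wrap2 = π + 2β = 243.7109°

wrap2=243.71_deg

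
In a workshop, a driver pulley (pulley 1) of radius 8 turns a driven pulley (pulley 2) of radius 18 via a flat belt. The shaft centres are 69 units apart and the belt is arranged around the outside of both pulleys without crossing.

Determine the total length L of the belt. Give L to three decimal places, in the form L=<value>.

open belt: β = asin((r2−r1)/C) = asin(10/69) = 8.3331°
wrap1 = π − 2β = 163.3338°
wrap2 = π + 2β = 196.6662°
tangent length = C·cosβ = 68.2715
L = r1·wrap1 + r2·wrap2 + 2·C·cosβ = 8·2.8507 + 18·3.4325 + 2·68.2715 = 221.1332

L=221.133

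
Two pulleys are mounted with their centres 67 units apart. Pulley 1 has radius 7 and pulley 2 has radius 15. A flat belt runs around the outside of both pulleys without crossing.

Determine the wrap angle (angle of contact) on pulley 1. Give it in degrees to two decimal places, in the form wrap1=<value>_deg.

open belt: β = asin((r2−r1)/C) = asin(8/67) = 6.8576°
wrap1 = π − 2β = 166.2847°
wrap2 = π + 2β = 193.7153°

wrap1=166.28_deg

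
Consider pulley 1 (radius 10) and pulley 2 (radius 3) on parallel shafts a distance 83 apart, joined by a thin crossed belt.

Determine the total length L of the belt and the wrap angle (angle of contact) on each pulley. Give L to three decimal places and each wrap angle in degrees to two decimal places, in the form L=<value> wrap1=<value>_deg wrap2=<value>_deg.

crossed belt: β = asin((r1+r2)/C) = asin(13/83) = 9.0111°
wrap1 = wrap2 = π + 2β = 198.0223°
tangent length = C·cosβ = 81.9756
L = (r1+r2)·wrap + 2·C·cosβ = 13·3.4561 + 2·81.9756 = 208.8810

L=208.881 wrap1=198.02_deg wrap2=198.02_deg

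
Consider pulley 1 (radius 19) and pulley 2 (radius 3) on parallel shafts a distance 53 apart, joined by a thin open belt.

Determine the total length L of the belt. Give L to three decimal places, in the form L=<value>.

open belt: β = asin((r2−r1)/C) = asin(-16/53) = -17.5710°
wrap1 = π − 2β = 215.1419°
wrap2 = π + 2β = 144.8581°
tangent length = C·cosβ = 50.5272
L = r1·wrap1 + r2·wrap2 + 2·C·cosβ = 19·3.7549 + 3·2.5283 + 2·50.5272 = 179.9830

L=179.983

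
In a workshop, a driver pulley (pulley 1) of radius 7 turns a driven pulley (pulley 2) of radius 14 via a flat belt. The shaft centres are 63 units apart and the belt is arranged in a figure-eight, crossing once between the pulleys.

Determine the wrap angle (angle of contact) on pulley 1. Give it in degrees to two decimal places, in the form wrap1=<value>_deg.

crossed belt: β = asin((r1+r2)/C) = asin(21/63) = 19.4712°
wrap1 = wrap2 = π + 2β = 218.9424°

wrap1=218.94_deg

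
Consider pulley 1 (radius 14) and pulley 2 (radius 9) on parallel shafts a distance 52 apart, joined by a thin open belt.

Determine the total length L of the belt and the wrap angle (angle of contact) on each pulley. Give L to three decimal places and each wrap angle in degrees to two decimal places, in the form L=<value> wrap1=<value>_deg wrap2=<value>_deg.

open belt: β = asin((r2−r1)/C) = asin(-5/52) = -5.5177°
wrap1 = π − 2β = 191.0355°
wrap2 = π + 2β = 168.9645°
tangent length = C·cosβ = 51.7591
L = r1·wrap1 + r2·wrap2 + 2·C·cosβ = 14·3.3342 + 9·2.9490 + 2·51.7591 = 176.7378

L=176.738 wrap1=191.04_deg wrap2=168.96_deg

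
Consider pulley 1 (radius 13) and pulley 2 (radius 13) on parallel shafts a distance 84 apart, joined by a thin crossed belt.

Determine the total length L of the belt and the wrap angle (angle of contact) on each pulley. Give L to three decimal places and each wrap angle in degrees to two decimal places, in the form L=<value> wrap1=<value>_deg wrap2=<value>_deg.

crossed belt: β = asin((r1+r2)/C) = asin(26/84) = 18.0305°
wrap1 = wrap2 = π + 2β = 216.0611°
tangent length = C·cosβ = 79.8749
L = (r1+r2)·wrap + 2·C·cosβ = 26·3.7710 + 2·79.8749 = 257.7952

L=257.795 wrap1=216.06_deg wrap2=216.06_deg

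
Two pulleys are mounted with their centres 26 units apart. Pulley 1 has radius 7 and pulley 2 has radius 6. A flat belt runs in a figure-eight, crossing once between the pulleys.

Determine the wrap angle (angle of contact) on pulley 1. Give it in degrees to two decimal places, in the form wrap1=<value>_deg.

wrap1=240.00_deg

crossed belt: β = asin((r1+r2)/C) = asin(13/26) = 30.0000°
wrap1 = wrap2 = π + 2β = 240.0000°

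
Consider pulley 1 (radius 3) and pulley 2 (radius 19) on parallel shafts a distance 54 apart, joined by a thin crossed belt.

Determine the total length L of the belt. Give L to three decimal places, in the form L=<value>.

crossed belt: β = asin((r1+r2)/C) = asin(22/54) = 24.0421°
wrap1 = wrap2 = π + 2β = 228.0842°
tangent length = C·cosβ = 49.3153
L = (r1+r2)·wrap + 2·C·cosβ = 22·3.9808 + 2·49.3153 = 186.2087

L=186.209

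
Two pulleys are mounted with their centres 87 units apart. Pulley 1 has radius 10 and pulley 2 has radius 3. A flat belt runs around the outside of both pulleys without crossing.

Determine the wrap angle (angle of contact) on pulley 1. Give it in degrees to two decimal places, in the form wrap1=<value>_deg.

wrap1=189.23_deg

open belt: β = asin((r2−r1)/C) = asin(-7/87) = -4.6150°
wrap1 = π − 2β = 189.2300°
wrap2 = π + 2β = 170.7700°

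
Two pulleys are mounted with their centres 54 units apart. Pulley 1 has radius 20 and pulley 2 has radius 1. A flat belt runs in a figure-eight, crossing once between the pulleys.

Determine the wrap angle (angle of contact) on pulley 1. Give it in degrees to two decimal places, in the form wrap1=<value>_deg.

crossed belt: β = asin((r1+r2)/C) = asin(21/54) = 22.8854°
wrap1 = wrap2 = π + 2β = 225.7708°

wrap1=225.77_deg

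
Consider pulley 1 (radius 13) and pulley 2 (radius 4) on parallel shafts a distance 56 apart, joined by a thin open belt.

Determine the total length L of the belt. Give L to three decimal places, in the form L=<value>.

L=166.857

open belt: β = asin((r2−r1)/C) = asin(-9/56) = -9.2484°
wrap1 = π − 2β = 198.4967°
wrap2 = π + 2β = 161.5033°
tangent length = C·cosβ = 55.2721
L = r1·wrap1 + r2·wrap2 + 2·C·cosβ = 13·3.4644 + 4·2.8188 + 2·55.2721 = 166.8566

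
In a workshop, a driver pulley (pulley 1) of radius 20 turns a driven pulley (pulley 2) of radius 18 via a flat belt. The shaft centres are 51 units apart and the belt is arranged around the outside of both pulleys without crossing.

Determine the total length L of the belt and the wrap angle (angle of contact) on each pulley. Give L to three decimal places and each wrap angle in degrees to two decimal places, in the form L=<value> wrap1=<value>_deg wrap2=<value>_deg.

L=221.459 wrap1=184.49_deg wrap2=175.51_deg

open belt: β = asin((r2−r1)/C) = asin(-2/51) = -2.2475°
wrap1 = π − 2β = 184.4949°
wrap2 = π + 2β = 175.5051°
tangent length = C·cosβ = 50.9608
L = r1·wrap1 + r2·wrap2 + 2·C·cosβ = 20·3.2200 + 18·3.0631 + 2·50.9608 = 221.4590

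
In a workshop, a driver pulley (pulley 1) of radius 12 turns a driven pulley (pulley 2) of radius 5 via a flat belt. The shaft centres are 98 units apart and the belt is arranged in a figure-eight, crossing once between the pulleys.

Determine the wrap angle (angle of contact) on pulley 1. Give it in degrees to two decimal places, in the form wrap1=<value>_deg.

crossed belt: β = asin((r1+r2)/C) = asin(17/98) = 9.9896°
wrap1 = wrap2 = π + 2β = 199.9792°

wrap1=199.98_deg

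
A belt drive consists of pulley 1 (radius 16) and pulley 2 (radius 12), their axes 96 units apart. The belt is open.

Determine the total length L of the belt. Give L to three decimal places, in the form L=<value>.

L=280.131

open belt: β = asin((r2−r1)/C) = asin(-4/96) = -2.3880°
wrap1 = π − 2β = 184.7760°
wrap2 = π + 2β = 175.2240°
tangent length = C·cosβ = 95.9166
L = r1·wrap1 + r2·wrap2 + 2·C·cosβ = 16·3.2250 + 12·3.0582 + 2·95.9166 = 280.1313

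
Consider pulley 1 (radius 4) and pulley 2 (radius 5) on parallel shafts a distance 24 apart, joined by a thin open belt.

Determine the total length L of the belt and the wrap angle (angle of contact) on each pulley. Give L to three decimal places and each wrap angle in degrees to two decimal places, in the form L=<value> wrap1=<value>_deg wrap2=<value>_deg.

open belt: β = asin((r2−r1)/C) = asin(1/24) = 2.3880°
wrap1 = π − 2β = 175.2240°
wrap2 = π + 2β = 184.7760°
tangent length = C·cosβ = 23.9792
L = r1·wrap1 + r2·wrap2 + 2·C·cosβ = 4·3.0582 + 5·3.2250 + 2·23.9792 = 76.3160

L=76.316 wrap1=175.22_deg wrap2=184.78_deg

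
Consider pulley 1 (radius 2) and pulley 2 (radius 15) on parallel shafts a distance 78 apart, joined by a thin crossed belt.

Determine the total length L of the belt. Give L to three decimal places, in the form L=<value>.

crossed belt: β = asin((r1+r2)/C) = asin(17/78) = 12.5886°
wrap1 = wrap2 = π + 2β = 205.1772°
tangent length = C·cosβ = 76.1249
L = (r1+r2)·wrap + 2·C·cosβ = 17·3.5810 + 2·76.1249 = 213.1271

L=213.127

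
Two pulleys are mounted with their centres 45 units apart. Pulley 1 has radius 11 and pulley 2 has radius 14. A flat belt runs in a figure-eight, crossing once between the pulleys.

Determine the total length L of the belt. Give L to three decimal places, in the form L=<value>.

crossed belt: β = asin((r1+r2)/C) = asin(25/45) = 33.7490°
wrap1 = wrap2 = π + 2β = 247.4980°
tangent length = C·cosβ = 37.4166
L = (r1+r2)·wrap + 2·C·cosβ = 25·4.3197 + 2·37.4166 = 182.8245

L=182.825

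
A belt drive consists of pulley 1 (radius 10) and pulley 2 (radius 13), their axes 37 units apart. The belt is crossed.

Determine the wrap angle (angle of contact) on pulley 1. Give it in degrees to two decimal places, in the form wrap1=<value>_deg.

crossed belt: β = asin((r1+r2)/C) = asin(23/37) = 38.4347°
wrap1 = wrap2 = π + 2β = 256.8693°

wrap1=256.87_deg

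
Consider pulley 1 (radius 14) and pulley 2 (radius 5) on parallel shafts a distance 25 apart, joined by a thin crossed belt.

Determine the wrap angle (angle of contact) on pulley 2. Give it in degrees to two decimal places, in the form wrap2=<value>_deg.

wrap2=278.93_deg

crossed belt: β = asin((r1+r2)/C) = asin(19/25) = 49.4642°
wrap1 = wrap2 = π + 2β = 278.9284°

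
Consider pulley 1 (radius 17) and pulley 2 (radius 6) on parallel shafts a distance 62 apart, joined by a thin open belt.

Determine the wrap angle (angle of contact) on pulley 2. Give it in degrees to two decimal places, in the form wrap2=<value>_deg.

wrap2=159.56_deg

open belt: β = asin((r2−r1)/C) = asin(-11/62) = -10.2195°
wrap1 = π − 2β = 200.4390°
wrap2 = π + 2β = 159.5610°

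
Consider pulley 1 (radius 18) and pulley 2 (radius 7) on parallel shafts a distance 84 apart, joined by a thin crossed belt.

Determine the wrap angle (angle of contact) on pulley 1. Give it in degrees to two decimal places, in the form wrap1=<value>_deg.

wrap1=214.63_deg

crossed belt: β = asin((r1+r2)/C) = asin(25/84) = 17.3147°
wrap1 = wrap2 = π + 2β = 214.6293°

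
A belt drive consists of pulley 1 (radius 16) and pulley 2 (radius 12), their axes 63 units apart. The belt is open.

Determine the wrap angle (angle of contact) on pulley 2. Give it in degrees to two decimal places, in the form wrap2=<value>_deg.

wrap2=172.72_deg

open belt: β = asin((r2−r1)/C) = asin(-4/63) = -3.6403°
wrap1 = π − 2β = 187.2806°
wrap2 = π + 2β = 172.7194°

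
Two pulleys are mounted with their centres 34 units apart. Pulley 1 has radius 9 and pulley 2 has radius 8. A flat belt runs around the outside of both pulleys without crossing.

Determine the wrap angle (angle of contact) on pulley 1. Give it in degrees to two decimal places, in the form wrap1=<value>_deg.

wrap1=183.37_deg

open belt: β = asin((r2−r1)/C) = asin(-1/34) = -1.6854°
wrap1 = π − 2β = 183.3708°
wrap2 = π + 2β = 176.6292°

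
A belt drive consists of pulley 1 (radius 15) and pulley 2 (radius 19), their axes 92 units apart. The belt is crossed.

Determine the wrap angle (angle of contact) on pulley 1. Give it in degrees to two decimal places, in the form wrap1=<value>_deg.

crossed belt: β = asin((r1+r2)/C) = asin(34/92) = 21.6888°
wrap1 = wrap2 = π + 2β = 223.3776°

wrap1=223.38_deg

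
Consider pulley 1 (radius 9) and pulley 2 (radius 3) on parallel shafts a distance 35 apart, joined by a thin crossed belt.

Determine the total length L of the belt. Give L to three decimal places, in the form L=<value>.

crossed belt: β = asin((r1+r2)/C) = asin(12/35) = 20.0510°
wrap1 = wrap2 = π + 2β = 220.1021°
tangent length = C·cosβ = 32.8786
L = (r1+r2)·wrap + 2·C·cosβ = 12·3.8415 + 2·32.8786 = 111.8552

L=111.855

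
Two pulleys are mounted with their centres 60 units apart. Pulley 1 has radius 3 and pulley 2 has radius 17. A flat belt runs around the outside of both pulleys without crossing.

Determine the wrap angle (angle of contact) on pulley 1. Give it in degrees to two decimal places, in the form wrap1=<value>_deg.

wrap1=153.01_deg

open belt: β = asin((r2−r1)/C) = asin(14/60) = 13.4934°
wrap1 = π − 2β = 153.0132°
wrap2 = π + 2β = 206.9868°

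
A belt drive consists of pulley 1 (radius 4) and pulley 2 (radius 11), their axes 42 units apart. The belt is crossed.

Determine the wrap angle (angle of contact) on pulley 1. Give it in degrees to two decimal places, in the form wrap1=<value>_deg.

wrap1=221.85_deg

crossed belt: β = asin((r1+r2)/C) = asin(15/42) = 20.9248°
wrap1 = wrap2 = π + 2β = 221.8497°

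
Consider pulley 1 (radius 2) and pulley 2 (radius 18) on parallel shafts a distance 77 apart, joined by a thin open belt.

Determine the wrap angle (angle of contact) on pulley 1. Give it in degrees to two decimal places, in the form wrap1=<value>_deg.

wrap1=156.01_deg

open belt: β = asin((r2−r1)/C) = asin(16/77) = 11.9930°
wrap1 = π − 2β = 156.0140°
wrap2 = π + 2β = 203.9860°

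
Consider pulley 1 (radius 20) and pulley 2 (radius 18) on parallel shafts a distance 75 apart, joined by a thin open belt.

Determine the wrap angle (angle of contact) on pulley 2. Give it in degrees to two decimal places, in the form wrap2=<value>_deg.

wrap2=176.94_deg

open belt: β = asin((r2−r1)/C) = asin(-2/75) = -1.5281°
wrap1 = π − 2β = 183.0561°
wrap2 = π + 2β = 176.9439°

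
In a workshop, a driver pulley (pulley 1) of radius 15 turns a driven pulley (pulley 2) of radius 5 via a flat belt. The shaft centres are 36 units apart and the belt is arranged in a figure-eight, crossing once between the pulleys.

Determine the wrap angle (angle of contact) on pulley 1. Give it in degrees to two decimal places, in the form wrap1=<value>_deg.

wrap1=247.50_deg

crossed belt: β = asin((r1+r2)/C) = asin(20/36) = 33.7490°
wrap1 = wrap2 = π + 2β = 247.4980°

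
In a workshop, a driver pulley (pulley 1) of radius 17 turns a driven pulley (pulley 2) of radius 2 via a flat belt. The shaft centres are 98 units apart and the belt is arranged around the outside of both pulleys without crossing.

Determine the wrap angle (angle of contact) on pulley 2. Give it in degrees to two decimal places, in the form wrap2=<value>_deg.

wrap2=162.39_deg

open belt: β = asin((r2−r1)/C) = asin(-15/98) = -8.8044°
wrap1 = π − 2β = 197.6087°
wrap2 = π + 2β = 162.3913°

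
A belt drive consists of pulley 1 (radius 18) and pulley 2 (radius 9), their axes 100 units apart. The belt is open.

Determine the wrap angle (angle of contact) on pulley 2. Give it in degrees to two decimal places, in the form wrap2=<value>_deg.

wrap2=169.67_deg

open belt: β = asin((r2−r1)/C) = asin(-9/100) = -5.1636°
wrap1 = π − 2β = 190.3272°
wrap2 = π + 2β = 169.6728°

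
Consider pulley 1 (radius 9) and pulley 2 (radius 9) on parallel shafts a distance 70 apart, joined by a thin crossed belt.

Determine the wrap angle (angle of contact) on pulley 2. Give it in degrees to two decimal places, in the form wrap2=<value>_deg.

wrap2=209.80_deg

crossed belt: β = asin((r1+r2)/C) = asin(18/70) = 14.9006°
wrap1 = wrap2 = π + 2β = 209.8012°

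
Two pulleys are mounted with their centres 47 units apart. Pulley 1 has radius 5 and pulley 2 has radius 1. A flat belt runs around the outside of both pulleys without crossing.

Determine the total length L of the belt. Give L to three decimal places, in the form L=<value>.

open belt: β = asin((r2−r1)/C) = asin(-4/47) = -4.8821°
wrap1 = π − 2β = 189.7643°
wrap2 = π + 2β = 170.2357°
tangent length = C·cosβ = 46.8295
L = r1·wrap1 + r2·wrap2 + 2·C·cosβ = 5·3.3120 + 1·2.9712 + 2·46.8295 = 113.1902

L=113.190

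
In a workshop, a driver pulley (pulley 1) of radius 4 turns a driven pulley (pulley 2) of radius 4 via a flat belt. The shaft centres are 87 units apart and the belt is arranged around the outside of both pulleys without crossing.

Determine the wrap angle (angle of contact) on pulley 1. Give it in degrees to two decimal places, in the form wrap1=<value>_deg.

wrap1=180.00_deg

open belt: β = asin((r2−r1)/C) = asin(0/87) = 0.0000°
wrap1 = π − 2β = 180.0000°
wrap2 = π + 2β = 180.0000°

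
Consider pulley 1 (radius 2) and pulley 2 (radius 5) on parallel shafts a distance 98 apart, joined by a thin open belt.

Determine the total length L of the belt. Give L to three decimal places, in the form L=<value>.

open belt: β = asin((r2−r1)/C) = asin(3/98) = 1.7542°
wrap1 = π − 2β = 176.4915°
wrap2 = π + 2β = 183.5085°
tangent length = C·cosβ = 97.9541
L = r1·wrap1 + r2·wrap2 + 2·C·cosβ = 2·3.0804 + 5·3.2028 + 2·97.9541 = 218.0830

L=218.083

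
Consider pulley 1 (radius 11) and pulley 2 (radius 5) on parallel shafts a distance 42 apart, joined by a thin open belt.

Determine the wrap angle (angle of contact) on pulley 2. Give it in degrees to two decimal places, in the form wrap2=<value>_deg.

wrap2=163.57_deg

open belt: β = asin((r2−r1)/C) = asin(-6/42) = -8.2132°
wrap1 = π − 2β = 196.4264°
wrap2 = π + 2β = 163.5736°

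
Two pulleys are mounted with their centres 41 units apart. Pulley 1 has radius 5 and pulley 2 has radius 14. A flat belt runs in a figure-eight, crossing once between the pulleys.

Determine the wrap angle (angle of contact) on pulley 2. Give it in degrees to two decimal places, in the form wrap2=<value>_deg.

crossed belt: β = asin((r1+r2)/C) = asin(19/41) = 27.6077°
wrap1 = wrap2 = π + 2β = 235.2153°

wrap2=235.22_deg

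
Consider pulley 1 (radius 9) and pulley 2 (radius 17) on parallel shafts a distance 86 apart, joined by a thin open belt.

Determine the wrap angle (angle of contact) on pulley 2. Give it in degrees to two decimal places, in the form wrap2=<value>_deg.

open belt: β = asin((r2−r1)/C) = asin(8/86) = 5.3376°
wrap1 = π − 2β = 169.3249°
wrap2 = π + 2β = 190.6751°

wrap2=190.68_deg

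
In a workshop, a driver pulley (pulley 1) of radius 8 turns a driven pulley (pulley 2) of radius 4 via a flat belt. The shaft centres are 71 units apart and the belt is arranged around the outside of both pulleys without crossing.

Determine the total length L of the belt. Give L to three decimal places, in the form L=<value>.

L=179.925

open belt: β = asin((r2−r1)/C) = asin(-4/71) = -3.2296°
wrap1 = π − 2β = 186.4593°
wrap2 = π + 2β = 173.5407°
tangent length = C·cosβ = 70.8872
L = r1·wrap1 + r2·wrap2 + 2·C·cosβ = 8·3.2543 + 4·3.0289 + 2·70.8872 = 179.9245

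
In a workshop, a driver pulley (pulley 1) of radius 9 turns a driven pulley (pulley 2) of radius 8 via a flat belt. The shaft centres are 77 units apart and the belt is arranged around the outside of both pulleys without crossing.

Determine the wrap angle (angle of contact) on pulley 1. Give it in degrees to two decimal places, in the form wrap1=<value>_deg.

open belt: β = asin((r2−r1)/C) = asin(-1/77) = -0.7441°
wrap1 = π − 2β = 181.4882°
wrap2 = π + 2β = 178.5118°

wrap1=181.49_deg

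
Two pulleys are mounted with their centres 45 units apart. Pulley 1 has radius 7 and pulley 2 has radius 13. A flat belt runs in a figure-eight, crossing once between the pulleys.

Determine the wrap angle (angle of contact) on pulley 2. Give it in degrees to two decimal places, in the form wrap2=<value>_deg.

wrap2=232.78_deg

crossed belt: β = asin((r1+r2)/C) = asin(20/45) = 26.3878°
wrap1 = wrap2 = π + 2β = 232.7756°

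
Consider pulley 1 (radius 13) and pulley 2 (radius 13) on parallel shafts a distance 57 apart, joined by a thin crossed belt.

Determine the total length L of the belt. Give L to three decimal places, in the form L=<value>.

L=207.761

crossed belt: β = asin((r1+r2)/C) = asin(26/57) = 27.1383°
wrap1 = wrap2 = π + 2β = 234.2767°
tangent length = C·cosβ = 50.7247
L = (r1+r2)·wrap + 2·C·cosβ = 26·4.0889 + 2·50.7247 = 207.7609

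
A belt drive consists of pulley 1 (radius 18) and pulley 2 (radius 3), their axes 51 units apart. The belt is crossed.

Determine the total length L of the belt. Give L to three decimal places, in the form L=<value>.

L=176.749

crossed belt: β = asin((r1+r2)/C) = asin(21/51) = 24.3157°
wrap1 = wrap2 = π + 2β = 228.6315°
tangent length = C·cosβ = 46.4758
L = (r1+r2)·wrap + 2·C·cosβ = 21·3.9904 + 2·46.4758 = 176.7494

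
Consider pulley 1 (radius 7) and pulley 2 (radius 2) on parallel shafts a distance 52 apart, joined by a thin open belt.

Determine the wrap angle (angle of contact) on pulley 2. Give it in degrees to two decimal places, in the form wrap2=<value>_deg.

wrap2=168.96_deg

open belt: β = asin((r2−r1)/C) = asin(-5/52) = -5.5177°
wrap1 = π − 2β = 191.0355°
wrap2 = π + 2β = 168.9645°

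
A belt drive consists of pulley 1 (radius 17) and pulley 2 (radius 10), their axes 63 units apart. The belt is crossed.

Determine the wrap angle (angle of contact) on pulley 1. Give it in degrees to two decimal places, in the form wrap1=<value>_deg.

wrap1=230.75_deg

crossed belt: β = asin((r1+r2)/C) = asin(27/63) = 25.3769°
wrap1 = wrap2 = π + 2β = 230.7539°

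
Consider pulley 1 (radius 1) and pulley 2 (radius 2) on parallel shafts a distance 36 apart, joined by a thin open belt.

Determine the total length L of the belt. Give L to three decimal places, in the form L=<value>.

L=81.453

open belt: β = asin((r2−r1)/C) = asin(1/36) = 1.5918°
wrap1 = π − 2β = 176.8165°
wrap2 = π + 2β = 183.1835°
tangent length = C·cosβ = 35.9861
L = r1·wrap1 + r2·wrap2 + 2·C·cosβ = 1·3.0860 + 2·3.1972 + 2·35.9861 = 81.4526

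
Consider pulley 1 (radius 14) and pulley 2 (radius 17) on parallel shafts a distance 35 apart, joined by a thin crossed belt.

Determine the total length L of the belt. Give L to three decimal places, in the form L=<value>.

crossed belt: β = asin((r1+r2)/C) = asin(31/35) = 62.3396°
wrap1 = wrap2 = π + 2β = 304.6791°
tangent length = C·cosβ = 16.2481
L = (r1+r2)·wrap + 2·C·cosβ = 31·5.3177 + 2·16.2481 = 197.3434

L=197.343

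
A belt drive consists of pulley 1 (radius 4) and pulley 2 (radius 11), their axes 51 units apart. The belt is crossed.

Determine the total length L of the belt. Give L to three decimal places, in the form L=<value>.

crossed belt: β = asin((r1+r2)/C) = asin(15/51) = 17.1046°
wrap1 = wrap2 = π + 2β = 214.2093°
tangent length = C·cosβ = 48.7442
L = (r1+r2)·wrap + 2·C·cosβ = 15·3.7387 + 2·48.7442 = 153.5683

L=153.568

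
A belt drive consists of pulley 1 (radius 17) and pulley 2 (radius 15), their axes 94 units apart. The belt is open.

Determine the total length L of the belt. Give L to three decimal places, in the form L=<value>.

open belt: β = asin((r2−r1)/C) = asin(-2/94) = -1.2192°
wrap1 = π − 2β = 182.4383°
wrap2 = π + 2β = 177.5617°
tangent length = C·cosβ = 93.9787
L = r1·wrap1 + r2·wrap2 + 2·C·cosβ = 17·3.1841 + 15·3.0990 + 2·93.9787 = 288.5735

L=288.574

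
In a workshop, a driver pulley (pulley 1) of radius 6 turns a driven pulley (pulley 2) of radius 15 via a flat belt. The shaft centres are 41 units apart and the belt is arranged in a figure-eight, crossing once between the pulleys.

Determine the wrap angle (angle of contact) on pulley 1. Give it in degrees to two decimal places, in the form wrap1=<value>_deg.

crossed belt: β = asin((r1+r2)/C) = asin(21/41) = 30.8102°
wrap1 = wrap2 = π + 2β = 241.6203°

wrap1=241.62_deg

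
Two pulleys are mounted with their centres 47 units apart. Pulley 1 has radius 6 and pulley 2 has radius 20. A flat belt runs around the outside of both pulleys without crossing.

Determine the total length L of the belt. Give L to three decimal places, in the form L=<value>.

L=179.883

open belt: β = asin((r2−r1)/C) = asin(14/47) = 17.3299°
wrap1 = π − 2β = 145.3403°
wrap2 = π + 2β = 214.6597°
tangent length = C·cosβ = 44.8665
L = r1·wrap1 + r2·wrap2 + 2·C·cosβ = 6·2.5367 + 20·3.7465 + 2·44.8665 = 179.8833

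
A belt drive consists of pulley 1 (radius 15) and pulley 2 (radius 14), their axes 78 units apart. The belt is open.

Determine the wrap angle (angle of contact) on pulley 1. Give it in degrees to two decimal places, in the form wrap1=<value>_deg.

open belt: β = asin((r2−r1)/C) = asin(-1/78) = -0.7346°
wrap1 = π − 2β = 181.4692°
wrap2 = π + 2β = 178.5308°

wrap1=181.47_deg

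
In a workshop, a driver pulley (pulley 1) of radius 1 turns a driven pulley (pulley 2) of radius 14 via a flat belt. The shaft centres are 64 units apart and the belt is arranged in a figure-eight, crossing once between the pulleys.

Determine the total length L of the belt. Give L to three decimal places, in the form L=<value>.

crossed belt: β = asin((r1+r2)/C) = asin(15/64) = 13.5548°
wrap1 = wrap2 = π + 2β = 207.1096°
tangent length = C·cosβ = 62.2174
L = (r1+r2)·wrap + 2·C·cosβ = 15·3.6147 + 2·62.2174 = 178.6559

L=178.656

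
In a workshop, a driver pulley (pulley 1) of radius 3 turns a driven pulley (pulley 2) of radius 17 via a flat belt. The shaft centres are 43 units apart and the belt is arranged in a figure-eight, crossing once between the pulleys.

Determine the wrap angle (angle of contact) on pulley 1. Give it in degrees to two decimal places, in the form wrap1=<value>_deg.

crossed belt: β = asin((r1+r2)/C) = asin(20/43) = 27.7177°
wrap1 = wrap2 = π + 2β = 235.4355°

wrap1=235.44_deg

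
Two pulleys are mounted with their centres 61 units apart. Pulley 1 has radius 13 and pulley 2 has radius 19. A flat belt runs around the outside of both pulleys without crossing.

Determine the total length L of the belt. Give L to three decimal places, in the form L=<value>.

open belt: β = asin((r2−r1)/C) = asin(6/61) = 5.6448°
wrap1 = π − 2β = 168.7104°
wrap2 = π + 2β = 191.2896°
tangent length = C·cosβ = 60.7042
L = r1·wrap1 + r2·wrap2 + 2·C·cosβ = 13·2.9446 + 19·3.3386 + 2·60.7042 = 223.1216

L=223.122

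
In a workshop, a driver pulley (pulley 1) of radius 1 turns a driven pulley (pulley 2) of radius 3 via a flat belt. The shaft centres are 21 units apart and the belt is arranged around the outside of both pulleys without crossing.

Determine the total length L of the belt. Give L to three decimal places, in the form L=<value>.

open belt: β = asin((r2−r1)/C) = asin(2/21) = 5.4650°
wrap1 = π − 2β = 169.0700°
wrap2 = π + 2β = 190.9300°
tangent length = C·cosβ = 20.9045
L = r1·wrap1 + r2·wrap2 + 2·C·cosβ = 1·2.9508 + 3·3.3324 + 2·20.9045 = 54.7570

L=54.757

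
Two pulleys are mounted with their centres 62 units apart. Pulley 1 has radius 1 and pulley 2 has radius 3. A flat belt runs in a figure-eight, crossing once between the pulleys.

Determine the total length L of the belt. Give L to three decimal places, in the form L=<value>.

L=136.825

crossed belt: β = asin((r1+r2)/C) = asin(4/62) = 3.6991°
wrap1 = wrap2 = π + 2β = 187.3981°
tangent length = C·cosβ = 61.8708
L = (r1+r2)·wrap + 2·C·cosβ = 4·3.2707 + 2·61.8708 = 136.8245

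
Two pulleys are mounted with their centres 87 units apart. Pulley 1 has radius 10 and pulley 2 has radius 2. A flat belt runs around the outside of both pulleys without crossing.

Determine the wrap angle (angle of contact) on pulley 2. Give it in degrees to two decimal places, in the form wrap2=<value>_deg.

wrap2=169.45_deg

open belt: β = asin((r2−r1)/C) = asin(-8/87) = -5.2760°
wrap1 = π − 2β = 190.5521°
wrap2 = π + 2β = 169.4479°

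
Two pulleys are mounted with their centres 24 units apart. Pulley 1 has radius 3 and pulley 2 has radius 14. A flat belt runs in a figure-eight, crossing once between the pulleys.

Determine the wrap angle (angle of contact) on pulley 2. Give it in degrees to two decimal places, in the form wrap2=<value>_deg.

crossed belt: β = asin((r1+r2)/C) = asin(17/24) = 45.0995°
wrap1 = wrap2 = π + 2β = 270.1989°

wrap2=270.20_deg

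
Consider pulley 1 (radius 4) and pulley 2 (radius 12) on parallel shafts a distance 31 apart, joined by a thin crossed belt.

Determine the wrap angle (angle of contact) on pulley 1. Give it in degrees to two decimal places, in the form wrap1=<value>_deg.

wrap1=242.15_deg

crossed belt: β = asin((r1+r2)/C) = asin(16/31) = 31.0730°
wrap1 = wrap2 = π + 2β = 242.1459°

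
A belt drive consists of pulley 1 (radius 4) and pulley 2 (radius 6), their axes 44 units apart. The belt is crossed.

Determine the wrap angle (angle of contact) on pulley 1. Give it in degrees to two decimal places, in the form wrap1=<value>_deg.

wrap1=206.27_deg

crossed belt: β = asin((r1+r2)/C) = asin(10/44) = 13.1366°
wrap1 = wrap2 = π + 2β = 206.2731°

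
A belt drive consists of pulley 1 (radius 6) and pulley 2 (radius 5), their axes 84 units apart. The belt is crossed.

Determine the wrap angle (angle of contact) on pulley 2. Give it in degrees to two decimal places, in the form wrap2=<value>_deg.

crossed belt: β = asin((r1+r2)/C) = asin(11/84) = 7.5246°
wrap1 = wrap2 = π + 2β = 195.0493°

wrap2=195.05_deg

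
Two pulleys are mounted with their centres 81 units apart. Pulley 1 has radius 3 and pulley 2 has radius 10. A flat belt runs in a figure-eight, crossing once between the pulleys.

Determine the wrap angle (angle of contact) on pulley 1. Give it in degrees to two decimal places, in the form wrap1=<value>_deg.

crossed belt: β = asin((r1+r2)/C) = asin(13/81) = 9.2356°
wrap1 = wrap2 = π + 2β = 198.4711°

wrap1=198.47_deg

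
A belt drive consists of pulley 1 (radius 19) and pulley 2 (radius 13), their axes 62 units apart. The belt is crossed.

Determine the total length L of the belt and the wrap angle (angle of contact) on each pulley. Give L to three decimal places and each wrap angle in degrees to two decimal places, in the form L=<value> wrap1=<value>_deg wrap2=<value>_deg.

L=241.447 wrap1=242.15_deg wrap2=242.15_deg

crossed belt: β = asin((r1+r2)/C) = asin(32/62) = 31.0730°
wrap1 = wrap2 = π + 2β = 242.1459°
tangent length = C·cosβ = 53.1037
L = (r1+r2)·wrap + 2·C·cosβ = 32·4.2262 + 2·53.1037 = 241.4471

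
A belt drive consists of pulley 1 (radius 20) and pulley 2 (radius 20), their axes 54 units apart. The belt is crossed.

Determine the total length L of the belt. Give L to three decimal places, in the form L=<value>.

L=264.951

crossed belt: β = asin((r1+r2)/C) = asin(40/54) = 47.7946°
wrap1 = wrap2 = π + 2β = 275.5891°
tangent length = C·cosβ = 36.2767
L = (r1+r2)·wrap + 2·C·cosβ = 40·4.8099 + 2·36.2767 = 264.9509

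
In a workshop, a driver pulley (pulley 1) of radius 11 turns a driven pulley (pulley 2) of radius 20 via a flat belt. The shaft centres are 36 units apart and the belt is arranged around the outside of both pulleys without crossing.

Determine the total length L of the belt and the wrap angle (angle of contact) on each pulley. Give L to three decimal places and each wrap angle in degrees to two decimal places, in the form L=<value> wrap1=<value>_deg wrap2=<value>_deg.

L=171.651 wrap1=151.04_deg wrap2=208.96_deg

open belt: β = asin((r2−r1)/C) = asin(9/36) = 14.4775°
wrap1 = π − 2β = 151.0450°
wrap2 = π + 2β = 208.9550°
tangent length = C·cosβ = 34.8569
L = r1·wrap1 + r2·wrap2 + 2·C·cosβ = 11·2.6362 + 20·3.6470 + 2·34.8569 = 171.6513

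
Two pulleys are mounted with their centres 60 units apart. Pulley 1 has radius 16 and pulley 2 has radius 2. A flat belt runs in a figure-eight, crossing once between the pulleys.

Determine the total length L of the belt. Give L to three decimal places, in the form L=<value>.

L=181.990

crossed belt: β = asin((r1+r2)/C) = asin(18/60) = 17.4576°
wrap1 = wrap2 = π + 2β = 214.9152°
tangent length = C·cosβ = 57.2364
L = (r1+r2)·wrap + 2·C·cosβ = 18·3.7510 + 2·57.2364 = 181.9903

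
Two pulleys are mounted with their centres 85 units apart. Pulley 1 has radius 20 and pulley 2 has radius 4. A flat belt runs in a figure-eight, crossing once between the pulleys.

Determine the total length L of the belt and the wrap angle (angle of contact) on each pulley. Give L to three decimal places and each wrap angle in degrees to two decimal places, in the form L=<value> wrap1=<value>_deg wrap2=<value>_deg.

L=252.221 wrap1=212.80_deg wrap2=212.80_deg

crossed belt: β = asin((r1+r2)/C) = asin(24/85) = 16.4007°
wrap1 = wrap2 = π + 2β = 212.8014°
tangent length = C·cosβ = 81.5414
L = (r1+r2)·wrap + 2·C·cosβ = 24·3.7141 + 2·81.5414 = 252.2208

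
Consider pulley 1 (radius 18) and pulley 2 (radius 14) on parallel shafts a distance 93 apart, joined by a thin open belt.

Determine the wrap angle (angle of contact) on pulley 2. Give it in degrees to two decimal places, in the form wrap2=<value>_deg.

open belt: β = asin((r2−r1)/C) = asin(-4/93) = -2.4651°
wrap1 = π − 2β = 184.9302°
wrap2 = π + 2β = 175.0698°

wrap2=175.07_deg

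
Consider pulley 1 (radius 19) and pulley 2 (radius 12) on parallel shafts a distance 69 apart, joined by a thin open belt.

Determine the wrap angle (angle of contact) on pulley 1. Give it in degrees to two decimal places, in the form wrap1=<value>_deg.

wrap1=191.65_deg

open belt: β = asin((r2−r1)/C) = asin(-7/69) = -5.8226°
wrap1 = π − 2β = 191.6453°
wrap2 = π + 2β = 168.3547°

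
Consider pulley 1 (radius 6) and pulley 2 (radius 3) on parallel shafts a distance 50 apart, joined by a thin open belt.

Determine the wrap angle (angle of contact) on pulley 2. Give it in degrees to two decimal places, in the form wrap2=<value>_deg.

wrap2=173.12_deg

open belt: β = asin((r2−r1)/C) = asin(-3/50) = -3.4398°
wrap1 = π − 2β = 186.8796°
wrap2 = π + 2β = 173.1204°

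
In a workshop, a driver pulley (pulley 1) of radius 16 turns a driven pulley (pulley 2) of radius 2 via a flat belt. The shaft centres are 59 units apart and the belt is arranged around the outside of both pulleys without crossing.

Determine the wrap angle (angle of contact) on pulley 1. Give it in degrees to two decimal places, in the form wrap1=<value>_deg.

open belt: β = asin((r2−r1)/C) = asin(-14/59) = -13.7265°
wrap1 = π − 2β = 207.4531°
wrap2 = π + 2β = 152.5469°

wrap1=207.45_deg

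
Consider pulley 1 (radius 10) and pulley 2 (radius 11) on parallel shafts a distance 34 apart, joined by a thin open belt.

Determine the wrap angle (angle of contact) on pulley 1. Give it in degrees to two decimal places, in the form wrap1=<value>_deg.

wrap1=176.63_deg

open belt: β = asin((r2−r1)/C) = asin(1/34) = 1.6854°
wrap1 = π − 2β = 176.6292°
wrap2 = π + 2β = 183.3708°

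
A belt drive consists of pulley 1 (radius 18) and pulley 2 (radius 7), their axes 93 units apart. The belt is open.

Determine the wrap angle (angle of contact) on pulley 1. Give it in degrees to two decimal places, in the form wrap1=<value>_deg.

open belt: β = asin((r2−r1)/C) = asin(-11/93) = -6.7928°
wrap1 = π − 2β = 193.5856°
wrap2 = π + 2β = 166.4144°

wrap1=193.59_deg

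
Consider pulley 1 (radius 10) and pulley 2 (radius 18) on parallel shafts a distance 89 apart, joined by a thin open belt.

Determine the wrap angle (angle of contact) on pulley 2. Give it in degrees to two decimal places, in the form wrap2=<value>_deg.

open belt: β = asin((r2−r1)/C) = asin(8/89) = 5.1571°
wrap1 = π − 2β = 169.6857°
wrap2 = π + 2β = 190.3143°

wrap2=190.31_deg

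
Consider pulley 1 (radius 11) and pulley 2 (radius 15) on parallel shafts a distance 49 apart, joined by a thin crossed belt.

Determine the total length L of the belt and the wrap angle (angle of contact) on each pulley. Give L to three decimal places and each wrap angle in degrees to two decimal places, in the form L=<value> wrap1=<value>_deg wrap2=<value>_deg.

L=193.832 wrap1=244.09_deg wrap2=244.09_deg

crossed belt: β = asin((r1+r2)/C) = asin(26/49) = 32.0468°
wrap1 = wrap2 = π + 2β = 244.0937°
tangent length = C·cosβ = 41.5331
L = (r1+r2)·wrap + 2·C·cosβ = 26·4.2602 + 2·41.5331 = 193.8324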